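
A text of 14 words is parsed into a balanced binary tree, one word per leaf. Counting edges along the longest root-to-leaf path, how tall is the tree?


In a balanced binary tree with n leaves the deepest leaf is ceil(log2(n)) edges below the root.
log2(14) = 3.8074
ceil(3.8074) = 4
height (edges) = 4

4


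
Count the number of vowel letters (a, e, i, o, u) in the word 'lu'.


Scanning each character of 'lu':
  Position 1: 'l' -> consonant (running count: 0)
  Position 2: 'u' -> vowel (running count: 1)
Total vowels: 1

1


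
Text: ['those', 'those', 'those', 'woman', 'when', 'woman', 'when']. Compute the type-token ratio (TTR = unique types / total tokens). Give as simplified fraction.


Tokens: 7
Unique types: ('those', 'when', 'woman') = 3
TTR = 3/7
Already in lowest terms.

3/7


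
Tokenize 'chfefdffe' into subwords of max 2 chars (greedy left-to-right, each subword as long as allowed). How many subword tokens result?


'chfefdffe' has 9 characters.
Chunking with max size 2:
  Chunk 1: 'ch' (positions 0-1)
  Chunk 2: 'fe' (positions 2-3)
  Chunk 3: 'fd' (positions 4-5)
  Chunk 4: 'ff' (positions 6-7)
  Chunk 5: 'e' (positions 8-8)
Total chunks: ceil(9 / 2) = 5

5


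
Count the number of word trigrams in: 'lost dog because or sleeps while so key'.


Word trigrams from [8] words:
  Trigram 1: (lost dog because)
  Trigram 2: (dog because or)
  Trigram 3: (because or sleeps)
  Trigram 4: (or sleeps while)
  Trigram 5: (sleeps while so)
  Trigram 6: (while so key)
Total word trigrams: 8 - 2 = 6

6


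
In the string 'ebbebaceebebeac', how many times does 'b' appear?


Scanning 'ebbebaceebebeac' for 'b':
  Position 1: 'b' -> MATCH (count: 1)
  Position 2: 'b' -> MATCH (count: 2)
  Position 4: 'b' -> MATCH (count: 3)
  Position 9: 'b' -> MATCH (count: 4)
  Position 11: 'b' -> MATCH (count: 5)
Total occurrences of 'b': 5

5


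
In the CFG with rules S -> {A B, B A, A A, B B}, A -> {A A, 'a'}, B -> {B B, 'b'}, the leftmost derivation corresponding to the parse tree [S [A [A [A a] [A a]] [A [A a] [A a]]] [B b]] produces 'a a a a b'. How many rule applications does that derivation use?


Every bracketed nonterminal node [X ...] in the tree is produced by exactly one rule application.
Reading the tree off as a leftmost derivation:
  Step 1: S  =>  A B   (applied S -> A B)
  Step 2: A B  =>  A A B   (applied A -> A A)
  Step 3: A A B  =>  A A A B   (applied A -> A A)
  Step 4: A A A B  =>  a A A B   (applied A -> a)
  Step 5: a A A B  =>  a a A B   (applied A -> a)
  Step 6: a a A B  =>  a a A A B   (applied A -> A A)
  Step 7: a a A A B  =>  a a a A B   (applied A -> a)
  Step 8: a a a A B  =>  a a a a B   (applied A -> a)
  Step 9: a a a a B  =>  a a a a b   (applied B -> b)
Final yield: a a a a b
Total rewrite steps: 9

9


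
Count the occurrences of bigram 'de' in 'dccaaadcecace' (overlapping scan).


Scanning 'dccaaadcecace' for bigram 'de':
  Position 0: 'dc' -> no
  Position 1: 'cc' -> no
  Position 2: 'ca' -> no
  Position 3: 'aa' -> no
  Position 4: 'aa' -> no
  Position 5: 'ad' -> no
  Position 6: 'dc' -> no
  Position 7: 'ce' -> no
  Position 8: 'ec' -> no
  Position 9: 'ca' -> no
  Position 10: 'ac' -> no
  Position 11: 'ce' -> no
Total matches: 0

0


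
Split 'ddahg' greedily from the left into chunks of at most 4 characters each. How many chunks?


'ddahg' has 5 characters.
Chunking with max size 4:
  Chunk 1: 'ddah' (positions 0-3)
  Chunk 2: 'g' (positions 4-4)
Total chunks: ceil(5 / 4) = 2

2


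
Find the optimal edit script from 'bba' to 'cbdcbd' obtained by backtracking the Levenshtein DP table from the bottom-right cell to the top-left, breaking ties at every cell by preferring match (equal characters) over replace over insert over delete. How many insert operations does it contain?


Edit distance = 4. Backtracking from cell (3, 6) with preference match > replace > insert > delete,
then listing the resulting alignment 'bba' -> 'cbdcbd' left to right:
  Step 1: insert 'c' [insertion #1]
  Step 2: keep 'b'
  Step 3: insert 'd' [insertion #2]
  Step 4: insert 'c' [insertion #3]
  Step 5: keep 'b'
  Step 6: replace a->d
Total insertions: 3

3


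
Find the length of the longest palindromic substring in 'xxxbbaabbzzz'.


Scanning 'xxxbbaabbzzz' for palindromic substrings.
Substring at positions 3-8: 'bbaabb'.
Check: reverse('bbaabb') = 'bbaabb' -> palindrome confirmed.
Neighbouring characters ('x' / 'z') break symmetry, so it cannot extend further.
No longer palindromic substring exists; longest length = 6

6


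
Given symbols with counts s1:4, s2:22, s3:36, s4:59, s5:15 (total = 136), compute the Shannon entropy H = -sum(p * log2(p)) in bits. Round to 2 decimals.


Computing entropy H = -sum(p_i * log2(p_i)):
  s1: p = 4/136 = 0.0294, -p*log2(p) = 0.1496
  s2: p = 22/136 = 0.1618, -p*log2(p) = 0.4251
  s3: p = 36/136 = 0.2647, -p*log2(p) = 0.5076
  s4: p = 59/136 = 0.4338, -p*log2(p) = 0.5227
  s5: p = 15/136 = 0.1103, -p*log2(p) = 0.3508
H = sum of terms = 1.9558
Rounded to 2 decimals: 1.96

1.96


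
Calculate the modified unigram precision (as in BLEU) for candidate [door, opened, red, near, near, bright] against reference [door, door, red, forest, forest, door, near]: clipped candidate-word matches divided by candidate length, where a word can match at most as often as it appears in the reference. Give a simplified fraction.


Reference word counts: {'door': 3, 'forest': 2, 'near': 1, 'red': 1}
Checking each candidate word (with clipping):
  'door' -> in reference (ref count 3, used 1/3) -> match (matches: 1)
  'opened' -> not in reference -> no match (matches: 1)
  'red' -> in reference (ref count 1, used 1/1) -> match (matches: 2)
  'near' -> in reference (ref count 1, used 1/1) -> match (matches: 3)
  'near' -> ref count 1 already used up (1/1) -> clipped, no match (matches: 3)
  'bright' -> not in reference -> no match (matches: 3)
Clipped matches: 3, Candidate length: 6
Precision = 3/6 = 1/2

1/2


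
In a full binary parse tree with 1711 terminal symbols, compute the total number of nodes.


Leaf nodes (terminals): 1711
Internal nodes = n - 1 = 1711 - 1 = 1710
Total = leaves + internal = 1711 + 1710 = 3421

3421


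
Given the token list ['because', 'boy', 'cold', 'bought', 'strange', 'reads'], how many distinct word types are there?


Listing all tokens and tracking unique types:
  Token 1: 'because' -> NEW (unique so far: 1)
  Token 2: 'boy' -> NEW (unique so far: 2)
  Token 3: 'cold' -> NEW (unique so far: 3)
  Token 4: 'bought' -> NEW (unique so far: 4)
  Token 5: 'strange' -> NEW (unique so far: 5)
  Token 6: 'reads' -> NEW (unique so far: 6)
Unique types: ('because', 'bought', 'boy', 'cold', 'reads', 'strange')
Vocabulary size: 6

6


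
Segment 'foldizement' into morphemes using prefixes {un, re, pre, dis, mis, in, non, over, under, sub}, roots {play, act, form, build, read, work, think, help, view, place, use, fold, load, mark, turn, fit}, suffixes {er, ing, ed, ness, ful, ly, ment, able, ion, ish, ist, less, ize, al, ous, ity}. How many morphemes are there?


Segmenting 'foldizement' against the inventory:
  'fold' -> root (morpheme 1)
  'ize' -> suffix (morpheme 2)
  'ment' -> suffix (morpheme 3)
Total morphemes: 3

3


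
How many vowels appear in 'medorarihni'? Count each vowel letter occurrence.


Scanning each character of 'medorarihni':
  Position 1: 'm' -> consonant (running count: 0)
  Position 2: 'e' -> vowel (running count: 1)
  Position 3: 'd' -> consonant (running count: 1)
  Position 4: 'o' -> vowel (running count: 2)
  Position 5: 'r' -> consonant (running count: 2)
  Position 6: 'a' -> vowel (running count: 3)
  Position 7: 'r' -> consonant (running count: 3)
  Position 8: 'i' -> vowel (running count: 4)
  Position 9: 'h' -> consonant (running count: 4)
  Position 10: 'n' -> consonant (running count: 4)
  Position 11: 'i' -> vowel (running count: 5)
Total vowels: 5

5


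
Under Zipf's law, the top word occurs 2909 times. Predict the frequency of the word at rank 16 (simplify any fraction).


Zipf's law: freq(rank) = f1 / rank
f1 = 2909, rank = 16
freq = 2909 / 16
GCD(2909, 16) = 1
Simplified: 2909/16

2909/16


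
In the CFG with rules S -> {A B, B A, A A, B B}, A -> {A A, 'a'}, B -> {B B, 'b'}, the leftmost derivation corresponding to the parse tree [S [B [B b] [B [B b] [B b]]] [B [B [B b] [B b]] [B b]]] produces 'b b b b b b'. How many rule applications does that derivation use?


Every bracketed nonterminal node [X ...] in the tree is produced by exactly one rule application.
Reading the tree off as a leftmost derivation:
  Step 1: S  =>  B B   (applied S -> B B)
  Step 2: B B  =>  B B B   (applied B -> B B)
  Step 3: B B B  =>  b B B   (applied B -> b)
  Step 4: b B B  =>  b B B B   (applied B -> B B)
  Step 5: b B B B  =>  b b B B   (applied B -> b)
  Step 6: b b B B  =>  b b b B   (applied B -> b)
  Step 7: b b b B  =>  b b b B B   (applied B -> B B)
  Step 8: b b b B B  =>  b b b B B B   (applied B -> B B)
  Step 9: b b b B B B  =>  b b b b B B   (applied B -> b)
  Step 10: b b b b B B  =>  b b b b b B   (applied B -> b)
  Step 11: b b b b b B  =>  b b b b b b   (applied B -> b)
Final yield: b b b b b b
Total rewrite steps: 11

11


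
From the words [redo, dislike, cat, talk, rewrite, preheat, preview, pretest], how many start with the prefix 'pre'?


Checking each word for prefix 'pre':
  'redo' -> no (count: 0)
  'dislike' -> no (count: 0)
  'cat' -> no (count: 0)
  'talk' -> no (count: 0)
  'rewrite' -> no (count: 0)
  'preheat' -> YES, starts with 'pre' (count: 1)
  'preview' -> YES, starts with 'pre' (count: 2)
  'pretest' -> YES, starts with 'pre' (count: 3)
Total with prefix 'pre': 3

3


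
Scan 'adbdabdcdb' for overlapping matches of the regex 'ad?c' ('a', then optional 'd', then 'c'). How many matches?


Pattern: ad?c means 'a', then optional 'd', then 'c'.
Scanning 'adbdabdcdb' position-by-position:
  Pos 0: window 'adb' -> no
  Pos 1: window 'dbd' -> no
  Pos 2: window 'bda' -> no
  Pos 3: window 'dab' -> no
  Pos 4: window 'abd' -> no
  Pos 5: window 'bdc' -> no
  Pos 6: window 'dcd' -> no
  Pos 7: window 'cdb' -> no
  Pos 8: window 'db' -> no
  Pos 9: window 'b' -> no
Total matches: 0

0


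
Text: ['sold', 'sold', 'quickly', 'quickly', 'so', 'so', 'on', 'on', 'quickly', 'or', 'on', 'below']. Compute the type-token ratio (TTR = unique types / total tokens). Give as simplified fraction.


Tokens: 12
Unique types: ('below', 'on', 'or', 'quickly', 'so', 'sold') = 6
TTR = 6/12
Simplify: divide both by 6 -> 1/2
TTR = 1/2

1/2


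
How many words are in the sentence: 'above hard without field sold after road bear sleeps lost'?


Counting words by splitting on spaces:
  Word 1: 'above'
  Word 2: 'hard'
  Word 3: 'without'
  Word 4: 'field'
  Word 5: 'sold'
  Word 6: 'after'
  Word 7: 'road'
  Word 8: 'bear'
  Word 9: 'sleeps'
  Word 10: 'lost'
Total words: 10

10


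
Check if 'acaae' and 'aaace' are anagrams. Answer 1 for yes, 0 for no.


Sort characters of 'acaae': 'aaace'
Sort characters of 'aaace': 'aaace'
Sorted forms match -> they ARE anagrams
Result: 1

1


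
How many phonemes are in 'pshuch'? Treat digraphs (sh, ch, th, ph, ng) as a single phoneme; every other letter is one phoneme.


Parsing 'pshuch' greedily, digraphs first:
  'p' -> consonant phoneme (phonemes so far: 1)
  'sh' -> digraph (1 consonant phoneme) (phonemes so far: 2)
  'u' -> vowel phoneme (phonemes so far: 3)
  'ch' -> digraph (1 consonant phoneme) (phonemes so far: 4)
Total phonemes: 4

4


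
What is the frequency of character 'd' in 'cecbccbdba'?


Scanning 'cecbccbdba' for 'd':
  Position 7: 'd' -> MATCH (count: 1)
Total occurrences of 'd': 1

1


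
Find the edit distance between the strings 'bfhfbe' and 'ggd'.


Building DP table for s1='bfhfbe' (len 6) and s2='ggd' (len 3):
       g  g  d
    0  1  2  3
  b 1  1  2  3
  f 2  2  2  3
  h 3  3  3  3
  f 4  4  4  4
  b 5  5  5  5
  e 6  6  6  6
Edit distance = dp[6][3] = 6

6


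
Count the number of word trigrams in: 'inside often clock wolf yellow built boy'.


Word trigrams from [7] words:
  Trigram 1: (inside often clock)
  Trigram 2: (often clock wolf)
  Trigram 3: (clock wolf yellow)
  Trigram 4: (wolf yellow built)
  Trigram 5: (yellow built boy)
Total word trigrams: 7 - 2 = 5

5


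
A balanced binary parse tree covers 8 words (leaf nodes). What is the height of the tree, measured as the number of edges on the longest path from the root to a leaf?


In a balanced binary tree with n leaves the deepest leaf is ceil(log2(n)) edges below the root.
log2(8) = 3.0000
ceil(3.0000) = 3
height (edges) = 3

3


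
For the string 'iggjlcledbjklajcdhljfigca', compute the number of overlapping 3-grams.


String 'iggjlcledbjklajcdhljfigca' has length L = 25.
Number of overlapping n-grams = L - n + 1
Substituting: 25 - 3 + 1 = 23

23


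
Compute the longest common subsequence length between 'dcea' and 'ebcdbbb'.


DP table for LCS of 'dcea' and 'ebcdbbb':
       e  b  c  d  b  b  b
    0  0  0  0  0  0  0  0
  d 0  0  0  0  1  1  1  1
  c 0  0  0  1  1  1  1  1
  e 0  1  1  1  1  1  1  1
  a 0  1  1  1  1  1  1  1
LCS: 'd'
LCS length = 1

1


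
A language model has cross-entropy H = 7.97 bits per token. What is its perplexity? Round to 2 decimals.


Perplexity formula: PP = 2^H
H = 7.97
PP = 2^7.97
Decompose: 2^7.97 = 2^7 * 2^0.97
2^7 = 128, 2^0.97 ~ 1.9588406
PP ~ 128 * 1.9588406 = 250.7315968
Rounded to 2 decimals: 250.73

250.73


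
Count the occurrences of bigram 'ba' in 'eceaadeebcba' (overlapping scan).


Scanning 'eceaadeebcba' for bigram 'ba':
  Position 0: 'ec' -> no
  Position 1: 'ce' -> no
  Position 2: 'ea' -> no
  Position 3: 'aa' -> no
  Position 4: 'ad' -> no
  Position 5: 'de' -> no
  Position 6: 'ee' -> no
  Position 7: 'eb' -> no
  Position 8: 'bc' -> no
  Position 9: 'cb' -> no
  Position 10: 'ba' -> MATCH
Total matches: 1

1


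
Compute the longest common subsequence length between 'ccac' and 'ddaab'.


DP table for LCS of 'ccac' and 'ddaab':
       d  d  a  a  b
    0  0  0  0  0  0
  c 0  0  0  0  0  0
  c 0  0  0  0  0  0
  a 0  0  0  1  1  1
  c 0  0  0  1  1  1
LCS: 'a'
LCS length = 1

1


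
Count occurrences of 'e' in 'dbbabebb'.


Scanning 'dbbabebb' for 'e':
  Position 5: 'e' -> MATCH (count: 1)
Total occurrences of 'e': 1

1


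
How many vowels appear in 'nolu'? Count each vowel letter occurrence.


Scanning each character of 'nolu':
  Position 1: 'n' -> consonant (running count: 0)
  Position 2: 'o' -> vowel (running count: 1)
  Position 3: 'l' -> consonant (running count: 1)
  Position 4: 'u' -> vowel (running count: 2)
Total vowels: 2

2


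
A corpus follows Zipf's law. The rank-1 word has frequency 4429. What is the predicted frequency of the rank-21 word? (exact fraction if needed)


Zipf's law: freq(rank) = f1 / rank
f1 = 4429, rank = 21
freq = 4429 / 21
GCD(4429, 21) = 1
Simplified: 4429/21

4429/21


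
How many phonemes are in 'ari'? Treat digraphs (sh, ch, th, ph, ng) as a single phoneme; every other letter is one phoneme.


Parsing 'ari' greedily, digraphs first:
  'a' -> vowel phoneme (phonemes so far: 1)
  'r' -> consonant phoneme (phonemes so far: 2)
  'i' -> vowel phoneme (phonemes so far: 3)
Total phonemes: 3

3


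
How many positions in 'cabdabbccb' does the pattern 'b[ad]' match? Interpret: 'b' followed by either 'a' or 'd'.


Pattern: b[ad] means 'b' followed by either 'a' or 'd'.
Scanning 'cabdabbccb' position-by-position:
  Pos 0: window 'ca' -> no
  Pos 1: window 'ab' -> no
  Pos 2: window 'bd' -> MATCH
  Pos 3: window 'da' -> no
  Pos 4: window 'ab' -> no
  Pos 5: window 'bb' -> no
  Pos 6: window 'bc' -> no
  Pos 7: window 'cc' -> no
  Pos 8: window 'cb' -> no
  Pos 9: window 'b' -> no
Total matches: 1

1


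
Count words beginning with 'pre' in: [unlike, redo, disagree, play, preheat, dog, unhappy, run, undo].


Checking each word for prefix 'pre':
  'unlike' -> no (count: 0)
  'redo' -> no (count: 0)
  'disagree' -> no (count: 0)
  'play' -> no (count: 0)
  'preheat' -> YES, starts with 'pre' (count: 1)
  'dog' -> no (count: 1)
  'unhappy' -> no (count: 1)
  'run' -> no (count: 1)
  'undo' -> no (count: 1)
Total with prefix 'pre': 1

1


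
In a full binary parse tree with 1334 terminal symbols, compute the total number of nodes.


Leaf nodes (terminals): 1334
Internal nodes = n - 1 = 1334 - 1 = 1333
Total = leaves + internal = 1334 + 1333 = 2667

2667


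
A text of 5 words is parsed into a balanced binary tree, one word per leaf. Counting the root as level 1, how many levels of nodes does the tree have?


In a balanced binary tree with n leaves the deepest leaf is ceil(log2(n)) edges below the root,
so counting node levels inclusive of root and leaves gives ceil(log2(n)) + 1 levels.
log2(5) = 2.3219
ceil(2.3219) = 3
levels = 3 + 1 = 4

4


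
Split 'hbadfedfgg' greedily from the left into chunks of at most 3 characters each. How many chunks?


'hbadfedfgg' has 10 characters.
Chunking with max size 3:
  Chunk 1: 'hba' (positions 0-2)
  Chunk 2: 'dfe' (positions 3-5)
  Chunk 3: 'dfg' (positions 6-8)
  Chunk 4: 'g' (positions 9-9)
Total chunks: ceil(10 / 3) = 4

4


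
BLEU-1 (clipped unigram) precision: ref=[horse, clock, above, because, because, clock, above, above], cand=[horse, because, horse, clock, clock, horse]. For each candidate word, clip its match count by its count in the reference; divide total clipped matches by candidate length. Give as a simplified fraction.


Reference word counts: {'above': 3, 'because': 2, 'clock': 2, 'horse': 1}
Checking each candidate word (with clipping):
  'horse' -> in reference (ref count 1, used 1/1) -> match (matches: 1)
  'because' -> in reference (ref count 2, used 1/2) -> match (matches: 2)
  'horse' -> ref count 1 already used up (1/1) -> clipped, no match (matches: 2)
  'clock' -> in reference (ref count 2, used 1/2) -> match (matches: 3)
  'clock' -> in reference (ref count 2, used 2/2) -> match (matches: 4)
  'horse' -> ref count 1 already used up (1/1) -> clipped, no match (matches: 4)
Clipped matches: 4, Candidate length: 6
Precision = 4/6 = 2/3

2/3


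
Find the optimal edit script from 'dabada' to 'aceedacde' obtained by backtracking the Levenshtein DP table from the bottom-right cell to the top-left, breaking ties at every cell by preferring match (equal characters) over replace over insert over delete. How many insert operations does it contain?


Edit distance = 7. Backtracking from cell (6, 9) with preference match > replace > insert > delete,
then listing the resulting alignment 'dabada' -> 'aceedacde' left to right:
  Step 1: insert 'a' [insertion #1]
  Step 2: insert 'c' [insertion #2]
  Step 3: insert 'e' [insertion #3]
  Step 4: insert 'e' [insertion #4]
  Step 5: keep 'd'
  Step 6: keep 'a'
  Step 7: delete 'b'
  Step 8: replace a->c
  Step 9: keep 'd'
  Step 10: replace a->e
Total insertions: 4

4


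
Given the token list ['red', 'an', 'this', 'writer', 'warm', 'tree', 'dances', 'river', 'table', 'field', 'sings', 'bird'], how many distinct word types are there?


Listing all tokens and tracking unique types:
  Token 1: 'red' -> NEW (unique so far: 1)
  Token 2: 'an' -> NEW (unique so far: 2)
  Token 3: 'this' -> NEW (unique so far: 3)
  Token 4: 'writer' -> NEW (unique so far: 4)
  Token 5: 'warm' -> NEW (unique so far: 5)
  Token 6: 'tree' -> NEW (unique so far: 6)
  Token 7: 'dances' -> NEW (unique so far: 7)
  Token 8: 'river' -> NEW (unique so far: 8)
  Token 9: 'table' -> NEW (unique so far: 9)
  Token 10: 'field' -> NEW (unique so far: 10)
  Token 11: 'sings' -> NEW (unique so far: 11)
  Token 12: 'bird' -> NEW (unique so far: 12)
Unique types: ('an', 'bird', 'dances', 'field', 'red', 'river', 'sings', 'table', 'this', 'tree', 'warm', 'writer')
Vocabulary size: 12

12


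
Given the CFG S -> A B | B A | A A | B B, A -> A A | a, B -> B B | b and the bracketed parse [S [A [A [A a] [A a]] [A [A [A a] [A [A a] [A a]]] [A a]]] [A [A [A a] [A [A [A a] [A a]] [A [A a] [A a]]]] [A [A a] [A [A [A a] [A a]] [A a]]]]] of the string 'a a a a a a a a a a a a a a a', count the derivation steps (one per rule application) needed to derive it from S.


Every bracketed nonterminal node [X ...] in the tree is produced by exactly one rule application.
Reading the tree off as a leftmost derivation:
  Step 1: S  =>  A A   (applied S -> A A)
  Step 2: A A  =>  A A A   (applied A -> A A)
  Step 3: A A A  =>  A A A A   (applied A -> A A)
  Step 4: A A A A  =>  a A A A   (applied A -> a)
  Step 5: a A A A  =>  a a A A   (applied A -> a)
  Step 6: a a A A  =>  a a A A A   (applied A -> A A)
  Step 7: a a A A A  =>  a a A A A A   (applied A -> A A)
  Step 8: a a A A A A  =>  a a a A A A   (applied A -> a)
  Step 9: a a a A A A  =>  a a a A A A A   (applied A -> A A)
  Step 10: a a a A A A A  =>  a a a a A A A   (applied A -> a)
  Step 11: a a a a A A A  =>  a a a a a A A   (applied A -> a)
  Step 12: a a a a a A A  =>  a a a a a a A   (applied A -> a)
  Step 13: a a a a a a A  =>  a a a a a a A A   (applied A -> A A)
  Step 14: a a a a a a A A  =>  a a a a a a A A A   (applied A -> A A)
  Step 15: a a a a a a A A A  =>  a a a a a a a A A   (applied A -> a)
  Step 16: a a a a a a a A A  =>  a a a a a a a A A A   (applied A -> A A)
  Step 17: a a a a a a a A A A  =>  a a a a a a a A A A A   (applied A -> A A)
  Step 18: a a a a a a a A A A A  =>  a a a a a a a a A A A   (applied A -> a)
  Step 19: a a a a a a a a A A A  =>  a a a a a a a a a A A   (applied A -> a)
  Step 20: a a a a a a a a a A A  =>  a a a a a a a a a A A A   (applied A -> A A)
  Step 21: a a a a a a a a a A A A  =>  a a a a a a a a a a A A   (applied A -> a)
  Step 22: a a a a a a a a a a A A  =>  a a a a a a a a a a a A   (applied A -> a)
  Step 23: a a a a a a a a a a a A  =>  a a a a a a a a a a a A A   (applied A -> A A)
  Step 24: a a a a a a a a a a a A A  =>  a a a a a a a a a a a a A   (applied A -> a)
  Step 25: a a a a a a a a a a a a A  =>  a a a a a a a a a a a a A A   (applied A -> A A)
  Step 26: a a a a a a a a a a a a A A  =>  a a a a a a a a a a a a A A A   (applied A -> A A)
  Step 27: a a a a a a a a a a a a A A A  =>  a a a a a a a a a a a a a A A   (applied A -> a)
  Step 28: a a a a a a a a a a a a a A A  =>  a a a a a a a a a a a a a a A   (applied A -> a)
  Step 29: a a a a a a a a a a a a a a A  =>  a a a a a a a a a a a a a a a   (applied A -> a)
Final yield: a a a a a a a a a a a a a a a
Total rewrite steps: 29

29


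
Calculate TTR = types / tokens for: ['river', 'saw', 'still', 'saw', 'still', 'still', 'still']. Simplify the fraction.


Tokens: 7
Unique types: ('river', 'saw', 'still') = 3
TTR = 3/7
Already in lowest terms.

3/7


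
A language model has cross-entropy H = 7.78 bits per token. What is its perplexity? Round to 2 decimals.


Perplexity formula: PP = 2^H
H = 7.78
PP = 2^7.78
Decompose: 2^7.78 = 2^7 * 2^0.78
2^7 = 128, 2^0.78 ~ 1.7171309
PP ~ 128 * 1.7171309 = 219.7927552
Rounded to 2 decimals: 219.79

219.79


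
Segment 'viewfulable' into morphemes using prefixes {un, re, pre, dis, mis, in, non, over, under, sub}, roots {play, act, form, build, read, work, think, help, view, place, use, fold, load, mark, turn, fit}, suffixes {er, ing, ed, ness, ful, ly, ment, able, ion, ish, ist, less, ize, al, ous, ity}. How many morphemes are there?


Segmenting 'viewfulable' against the inventory:
  'view' -> root (morpheme 1)
  'ful' -> suffix (morpheme 2)
  'able' -> suffix (morpheme 3)
Total morphemes: 3

3


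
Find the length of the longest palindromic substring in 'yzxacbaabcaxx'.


Scanning 'yzxacbaabcaxx' for palindromic substrings.
Substring at positions 2-11: 'xacbaabcax'.
Check: reverse('xacbaabcax') = 'xacbaabcax' -> palindrome confirmed.
Neighbouring characters ('z' / 'x') break symmetry, so it cannot extend further.
No longer palindromic substring exists; longest length = 10

10


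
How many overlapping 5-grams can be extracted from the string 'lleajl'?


String 'lleajl' has length L = 6.
Number of overlapping n-grams = L - n + 1
Substituting: 6 - 5 + 1 = 2

2


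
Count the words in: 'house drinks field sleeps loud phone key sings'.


Counting words by splitting on spaces:
  Word 1: 'house'
  Word 2: 'drinks'
  Word 3: 'field'
  Word 4: 'sleeps'
  Word 5: 'loud'
  Word 6: 'phone'
  Word 7: 'key'
  Word 8: 'sings'
Total words: 8

8


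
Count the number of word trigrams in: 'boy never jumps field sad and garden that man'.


Word trigrams from [9] words:
  Trigram 1: (boy never jumps)
  Trigram 2: (never jumps field)
  Trigram 3: (jumps field sad)
  Trigram 4: (field sad and)
  Trigram 5: (sad and garden)
  Trigram 6: (and garden that)
  Trigram 7: (garden that man)
Total word trigrams: 9 - 2 = 7

7


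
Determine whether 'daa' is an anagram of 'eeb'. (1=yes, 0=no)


Sort characters of 'daa': 'aad'
Sort characters of 'eeb': 'bee'
Sorted forms differ -> they are NOT anagrams
Result: 0

0


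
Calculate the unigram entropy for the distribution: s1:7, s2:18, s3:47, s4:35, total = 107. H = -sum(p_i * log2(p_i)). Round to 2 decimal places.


Computing entropy H = -sum(p_i * log2(p_i)):
  s1: p = 7/107 = 0.0654, -p*log2(p) = 0.2574
  s2: p = 18/107 = 0.1682, -p*log2(p) = 0.4326
  s3: p = 47/107 = 0.4393, -p*log2(p) = 0.5213
  s4: p = 35/107 = 0.3271, -p*log2(p) = 0.5273
H = sum of terms = 1.7386
Rounded to 2 decimals: 1.74

1.74


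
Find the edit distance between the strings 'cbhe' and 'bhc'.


Building DP table for s1='cbhe' (len 4) and s2='bhc' (len 3):
       b  h  c
    0  1  2  3
  c 1  1  2  2
  b 2  1  2  3
  h 3  2  1  2
  e 4  3  2  2
Edit distance = dp[4][3] = 2

2


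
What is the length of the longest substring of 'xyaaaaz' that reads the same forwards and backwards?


Scanning 'xyaaaaz' for palindromic substrings.
Substring at positions 2-5: 'aaaa'.
Check: reverse('aaaa') = 'aaaa' -> palindrome confirmed.
Neighbouring characters ('y' / 'z') break symmetry, so it cannot extend further.
No longer palindromic substring exists; longest length = 4

4


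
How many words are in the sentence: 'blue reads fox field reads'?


Counting words by splitting on spaces:
  Word 1: 'blue'
  Word 2: 'reads'
  Word 3: 'fox'
  Word 4: 'field'
  Word 5: 'reads'
Total words: 5

5


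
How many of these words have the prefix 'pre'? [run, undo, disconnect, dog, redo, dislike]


Checking each word for prefix 'pre':
  'run' -> no (count: 0)
  'undo' -> no (count: 0)
  'disconnect' -> no (count: 0)
  'dog' -> no (count: 0)
  'redo' -> no (count: 0)
  'dislike' -> no (count: 0)
Total with prefix 'pre': 0

0


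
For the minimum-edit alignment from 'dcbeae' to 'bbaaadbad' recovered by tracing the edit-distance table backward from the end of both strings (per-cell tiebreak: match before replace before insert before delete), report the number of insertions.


Edit distance = 8. Backtracking from cell (6, 9) with preference match > replace > insert > delete,
then listing the resulting alignment 'dcbeae' -> 'bbaaadbad' left to right:
  Step 1: insert 'b' [insertion #1]
  Step 2: insert 'b' [insertion #2]
  Step 3: insert 'a' [insertion #3]
  Step 4: replace d->a
  Step 5: replace c->a
  Step 6: replace b->d
  Step 7: replace e->b
  Step 8: keep 'a'
  Step 9: replace e->d
Total insertions: 3

3


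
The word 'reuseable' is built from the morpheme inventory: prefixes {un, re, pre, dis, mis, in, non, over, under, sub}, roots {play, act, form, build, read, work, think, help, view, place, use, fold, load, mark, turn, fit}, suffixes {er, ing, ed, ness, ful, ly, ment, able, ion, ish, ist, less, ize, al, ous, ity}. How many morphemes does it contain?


Segmenting 'reuseable' against the inventory:
  're' -> prefix (morpheme 1)
  'use' -> root (morpheme 2)
  'able' -> suffix (morpheme 3)
Total morphemes: 3

3


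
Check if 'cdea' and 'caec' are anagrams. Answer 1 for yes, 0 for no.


Sort characters of 'cdea': 'acde'
Sort characters of 'caec': 'acce'
Sorted forms differ -> they are NOT anagrams
Result: 0

0


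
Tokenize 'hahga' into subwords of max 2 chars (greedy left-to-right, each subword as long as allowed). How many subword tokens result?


'hahga' has 5 characters.
Chunking with max size 2:
  Chunk 1: 'ha' (positions 0-1)
  Chunk 2: 'hg' (positions 2-3)
  Chunk 3: 'a' (positions 4-4)
Total chunks: ceil(5 / 2) = 3

3


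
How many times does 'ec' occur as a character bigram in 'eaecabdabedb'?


Scanning 'eaecabdabedb' for bigram 'ec':
  Position 0: 'ea' -> no
  Position 1: 'ae' -> no
  Position 2: 'ec' -> MATCH
  Position 3: 'ca' -> no
  Position 4: 'ab' -> no
  Position 5: 'bd' -> no
  Position 6: 'da' -> no
  Position 7: 'ab' -> no
  Position 8: 'be' -> no
  Position 9: 'ed' -> no
  Position 10: 'db' -> no
Total matches: 1

1


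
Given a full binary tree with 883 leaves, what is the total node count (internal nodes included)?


Leaf nodes (terminals): 883
Internal nodes = n - 1 = 883 - 1 = 882
Total = leaves + internal = 883 + 882 = 1765

1765


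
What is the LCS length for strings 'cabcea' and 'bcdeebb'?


DP table for LCS of 'cabcea' and 'bcdeebb':
       b  c  d  e  e  b  b
    0  0  0  0  0  0  0  0
  c 0  0  1  1  1  1  1  1
  a 0  0  1  1  1  1  1  1
  b 0  1  1  1  1  1  2  2
  c 0  1  2  2  2  2  2  2
  e 0  1  2  2  3  3  3  3
  a 0  1  2  2  3  3  3  3
LCS: 'bce'
LCS length = 3

3


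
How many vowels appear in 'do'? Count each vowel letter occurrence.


Scanning each character of 'do':
  Position 1: 'd' -> consonant (running count: 0)
  Position 2: 'o' -> vowel (running count: 1)
Total vowels: 1

1


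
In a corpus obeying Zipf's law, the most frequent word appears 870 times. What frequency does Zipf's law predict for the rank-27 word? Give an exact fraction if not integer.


Zipf's law: freq(rank) = f1 / rank
f1 = 870, rank = 27
freq = 870 / 27
GCD(870, 27) = 3
Simplified: 290/9

290/9


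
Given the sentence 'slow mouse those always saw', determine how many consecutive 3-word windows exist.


Word trigrams from [5] words:
  Trigram 1: (slow mouse those)
  Trigram 2: (mouse those always)
  Trigram 3: (those always saw)
Total word trigrams: 5 - 2 = 3

3


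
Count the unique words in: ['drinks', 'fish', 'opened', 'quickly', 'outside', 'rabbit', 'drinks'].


Listing all tokens and tracking unique types:
  Token 1: 'drinks' -> NEW (unique so far: 1)
  Token 2: 'fish' -> NEW (unique so far: 2)
  Token 3: 'opened' -> NEW (unique so far: 3)
  Token 4: 'quickly' -> NEW (unique so far: 4)
  Token 5: 'outside' -> NEW (unique so far: 5)
  Token 6: 'rabbit' -> NEW (unique so far: 6)
  Token 7: 'drinks' -> duplicate (unique so far: 6)
Unique types: ('drinks', 'fish', 'opened', 'outside', 'quickly', 'rabbit')
Vocabulary size: 6

6


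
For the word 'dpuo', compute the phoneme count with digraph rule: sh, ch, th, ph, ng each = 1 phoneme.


Parsing 'dpuo' greedily, digraphs first:
  'd' -> consonant phoneme (phonemes so far: 1)
  'p' -> consonant phoneme (phonemes so far: 2)
  'u' -> vowel phoneme (phonemes so far: 3)
  'o' -> vowel phoneme (phonemes so far: 4)
Total phonemes: 4

4


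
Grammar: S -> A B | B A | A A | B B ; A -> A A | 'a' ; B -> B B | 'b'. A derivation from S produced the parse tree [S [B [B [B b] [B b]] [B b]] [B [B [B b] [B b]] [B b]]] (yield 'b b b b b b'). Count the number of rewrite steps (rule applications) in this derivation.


Every bracketed nonterminal node [X ...] in the tree is produced by exactly one rule application.
Reading the tree off as a leftmost derivation:
  Step 1: S  =>  B B   (applied S -> B B)
  Step 2: B B  =>  B B B   (applied B -> B B)
  Step 3: B B B  =>  B B B B   (applied B -> B B)
  Step 4: B B B B  =>  b B B B   (applied B -> b)
  Step 5: b B B B  =>  b b B B   (applied B -> b)
  Step 6: b b B B  =>  b b b B   (applied B -> b)
  Step 7: b b b B  =>  b b b B B   (applied B -> B B)
  Step 8: b b b B B  =>  b b b B B B   (applied B -> B B)
  Step 9: b b b B B B  =>  b b b b B B   (applied B -> b)
  Step 10: b b b b B B  =>  b b b b b B   (applied B -> b)
  Step 11: b b b b b B  =>  b b b b b b   (applied B -> b)
Final yield: b b b b b b
Total rewrite steps: 11

11


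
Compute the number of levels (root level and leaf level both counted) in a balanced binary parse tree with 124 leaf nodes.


In a balanced binary tree with n leaves the deepest leaf is ceil(log2(n)) edges below the root,
so counting node levels inclusive of root and leaves gives ceil(log2(n)) + 1 levels.
log2(124) = 6.9542
ceil(6.9542) = 7
levels = 7 + 1 = 8

8


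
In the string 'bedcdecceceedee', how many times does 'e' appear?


Scanning 'bedcdecceceedee' for 'e':
  Position 1: 'e' -> MATCH (count: 1)
  Position 5: 'e' -> MATCH (count: 2)
  Position 8: 'e' -> MATCH (count: 3)
  Position 10: 'e' -> MATCH (count: 4)
  Position 11: 'e' -> MATCH (count: 5)
  Position 13: 'e' -> MATCH (count: 6)
  Position 14: 'e' -> MATCH (count: 7)
Total occurrences of 'e': 7

7


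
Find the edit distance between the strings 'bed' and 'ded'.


Building DP table for s1='bed' (len 3) and s2='ded' (len 3):
       d  e  d
    0  1  2  3
  b 1  1  2  3
  e 2  2  1  2
  d 3  2  2  1
Edit distance = dp[3][3] = 1

1


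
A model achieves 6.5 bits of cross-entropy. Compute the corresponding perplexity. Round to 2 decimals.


Perplexity formula: PP = 2^H
H = 6.5
PP = 2^6.5
Decompose: 2^6.5 = 2^6 * 2^0.5 = 2^6 * sqrt(2)
2^6 = 64, sqrt(2) ~ 1.4142136
PP ~ 64 * 1.4142136 = 90.5096704
Rounded to 2 decimals: 90.51

90.51


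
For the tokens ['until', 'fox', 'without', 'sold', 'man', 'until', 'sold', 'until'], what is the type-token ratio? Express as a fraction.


Tokens: 8
Unique types: ('fox', 'man', 'sold', 'until', 'without') = 5
TTR = 5/8
Already in lowest terms.

5/8


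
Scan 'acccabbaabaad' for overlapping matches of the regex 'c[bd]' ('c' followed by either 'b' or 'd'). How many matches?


Pattern: c[bd] means 'c' followed by either 'b' or 'd'.
Scanning 'acccabbaabaad' position-by-position:
  Pos 0: window 'ac' -> no
  Pos 1: window 'cc' -> no
  Pos 2: window 'cc' -> no
  Pos 3: window 'ca' -> no
  Pos 4: window 'ab' -> no
  Pos 5: window 'bb' -> no
  Pos 6: window 'ba' -> no
  Pos 7: window 'aa' -> no
  Pos 8: window 'ab' -> no
  Pos 9: window 'ba' -> no
  Pos 10: window 'aa' -> no
  Pos 11: window 'ad' -> no
  Pos 12: window 'd' -> no
Total matches: 0

0


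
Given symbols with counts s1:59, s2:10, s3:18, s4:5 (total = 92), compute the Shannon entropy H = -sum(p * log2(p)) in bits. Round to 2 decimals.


Computing entropy H = -sum(p_i * log2(p_i)):
  s1: p = 59/92 = 0.6413, -p*log2(p) = 0.4110
  s2: p = 10/92 = 0.1087, -p*log2(p) = 0.3480
  s3: p = 18/92 = 0.1957, -p*log2(p) = 0.4605
  s4: p = 5/92 = 0.0543, -p*log2(p) = 0.2283
H = sum of terms = 1.4478
Rounded to 2 decimals: 1.45

1.45


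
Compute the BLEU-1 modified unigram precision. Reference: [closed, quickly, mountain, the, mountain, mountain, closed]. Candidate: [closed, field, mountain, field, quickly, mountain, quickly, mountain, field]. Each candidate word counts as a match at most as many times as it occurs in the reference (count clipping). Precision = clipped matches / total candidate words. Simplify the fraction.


Reference word counts: {'closed': 2, 'mountain': 3, 'quickly': 1, 'the': 1}
Checking each candidate word (with clipping):
  'closed' -> in reference (ref count 2, used 1/2) -> match (matches: 1)
  'field' -> not in reference -> no match (matches: 1)
  'mountain' -> in reference (ref count 3, used 1/3) -> match (matches: 2)
  'field' -> not in reference -> no match (matches: 2)
  'quickly' -> in reference (ref count 1, used 1/1) -> match (matches: 3)
  'mountain' -> in reference (ref count 3, used 2/3) -> match (matches: 4)
  'quickly' -> ref count 1 already used up (1/1) -> clipped, no match (matches: 4)
  'mountain' -> in reference (ref count 3, used 3/3) -> match (matches: 5)
  'field' -> not in reference -> no match (matches: 5)
Clipped matches: 5, Candidate length: 9
Precision = 5/9

5/9


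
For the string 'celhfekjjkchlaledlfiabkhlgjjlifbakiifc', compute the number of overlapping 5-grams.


String 'celhfekjjkchlaledlfiabkhlgjjlifbakiifc' has length L = 38.
Number of overlapping n-grams = L - n + 1
Substituting: 38 - 5 + 1 = 34

34


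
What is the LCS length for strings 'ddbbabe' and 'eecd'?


DP table for LCS of 'ddbbabe' and 'eecd':
       e  e  c  d
    0  0  0  0  0
  d 0  0  0  0  1
  d 0  0  0  0  1
  b 0  0  0  0  1
  b 0  0  0  0  1
  a 0  0  0  0  1
  b 0  0  0  0  1
  e 0  1  1  1  1
LCS: 'd'
LCS length = 1

1


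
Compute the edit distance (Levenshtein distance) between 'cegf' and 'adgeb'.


Building DP table for s1='cegf' (len 4) and s2='adgeb' (len 5):
       a  d  g  e  b
    0  1  2  3  4  5
  c 1  1  2  3  4  5
  e 2  2  2  3  3  4
  g 3  3  3  2  3  4
  f 4  4  4  3  3  4
Edit distance = dp[4][5] = 4

4


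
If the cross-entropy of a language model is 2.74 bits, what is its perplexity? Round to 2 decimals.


Perplexity formula: PP = 2^H
H = 2.74
PP = 2^2.74
Decompose: 2^2.74 = 2^2 * 2^0.74
2^2 = 4, 2^0.74 ~ 1.6701758
PP ~ 4 * 1.6701758 = 6.6807032
Rounded to 2 decimals: 6.68

6.68


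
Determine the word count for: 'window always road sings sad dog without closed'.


Counting words by splitting on spaces:
  Word 1: 'window'
  Word 2: 'always'
  Word 3: 'road'
  Word 4: 'sings'
  Word 5: 'sad'
  Word 6: 'dog'
  Word 7: 'without'
  Word 8: 'closed'
Total words: 8

8


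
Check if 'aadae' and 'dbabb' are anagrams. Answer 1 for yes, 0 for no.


Sort characters of 'aadae': 'aaade'
Sort characters of 'dbabb': 'abbbd'
Sorted forms differ -> they are NOT anagrams
Result: 0

0


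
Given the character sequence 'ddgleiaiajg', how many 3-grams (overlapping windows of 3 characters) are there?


String 'ddgleiaiajg' has length L = 11.
Number of overlapping n-grams = L - n + 1
Substituting: 11 - 3 + 1 = 9

9


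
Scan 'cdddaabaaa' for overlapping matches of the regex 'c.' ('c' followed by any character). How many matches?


Pattern: c. means 'c' followed by any character.
Scanning 'cdddaabaaa' position-by-position:
  Pos 0: window 'cd' -> MATCH
  Pos 1: window 'dd' -> no
  Pos 2: window 'dd' -> no
  Pos 3: window 'da' -> no
  Pos 4: window 'aa' -> no
  Pos 5: window 'ab' -> no
  Pos 6: window 'ba' -> no
  Pos 7: window 'aa' -> no
  Pos 8: window 'aa' -> no
  Pos 9: window 'a' -> no
Total matches: 1

1


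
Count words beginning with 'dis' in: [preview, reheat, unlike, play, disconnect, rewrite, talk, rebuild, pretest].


Checking each word for prefix 'dis':
  'preview' -> no (count: 0)
  'reheat' -> no (count: 0)
  'unlike' -> no (count: 0)
  'play' -> no (count: 0)
  'disconnect' -> YES, starts with 'dis' (count: 1)
  'rewrite' -> no (count: 1)
  'talk' -> no (count: 1)
  'rebuild' -> no (count: 1)
  'pretest' -> no (count: 1)
Total with prefix 'dis': 1

1


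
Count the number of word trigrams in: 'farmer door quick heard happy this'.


Word trigrams from [6] words:
  Trigram 1: (farmer door quick)
  Trigram 2: (door quick heard)
  Trigram 3: (quick heard happy)
  Trigram 4: (heard happy this)
Total word trigrams: 6 - 2 = 4

4


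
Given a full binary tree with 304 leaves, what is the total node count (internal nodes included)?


Leaf nodes (terminals): 304
Internal nodes = n - 1 = 304 - 1 = 303
Total = leaves + internal = 304 + 303 = 607

607


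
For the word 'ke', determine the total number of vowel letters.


Scanning each character of 'ke':
  Position 1: 'k' -> consonant (running count: 0)
  Position 2: 'e' -> vowel (running count: 1)
Total vowels: 1

1


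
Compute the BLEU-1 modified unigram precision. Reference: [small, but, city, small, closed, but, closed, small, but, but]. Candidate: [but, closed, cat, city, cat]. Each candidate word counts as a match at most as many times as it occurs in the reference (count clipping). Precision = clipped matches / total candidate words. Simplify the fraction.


Reference word counts: {'but': 4, 'city': 1, 'closed': 2, 'small': 3}
Checking each candidate word (with clipping):
  'but' -> in reference (ref count 4, used 1/4) -> match (matches: 1)
  'closed' -> in reference (ref count 2, used 1/2) -> match (matches: 2)
  'cat' -> not in reference -> no match (matches: 2)
  'city' -> in reference (ref count 1, used 1/1) -> match (matches: 3)
  'cat' -> not in reference -> no match (matches: 3)
Clipped matches: 3, Candidate length: 5
Precision = 3/5

3/5
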